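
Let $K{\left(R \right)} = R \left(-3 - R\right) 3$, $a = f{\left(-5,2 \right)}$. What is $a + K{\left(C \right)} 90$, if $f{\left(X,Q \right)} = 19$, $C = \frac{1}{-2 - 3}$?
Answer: $\frac{851}{5} \approx 170.2$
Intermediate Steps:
$C = - \frac{1}{5}$ ($C = \frac{1}{-5} = - \frac{1}{5} \approx -0.2$)
$a = 19$
$K{\left(R \right)} = 3 R \left(-3 - R\right)$
$a + K{\left(C \right)} 90 = 19 + \left(-3\right) \left(- \frac{1}{5}\right) \left(3 - \frac{1}{5}\right) 90 = 19 + \left(-3\right) \left(- \frac{1}{5}\right) \frac{14}{5} \cdot 90 = 19 + \frac{42}{25} \cdot 90 = 19 + \frac{756}{5} = \frac{851}{5}$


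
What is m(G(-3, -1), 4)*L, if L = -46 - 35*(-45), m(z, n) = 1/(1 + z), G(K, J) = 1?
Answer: 1529/2 ≈ 764.50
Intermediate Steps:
L = 1529 (L = -46 + 1575 = 1529)
m(G(-3, -1), 4)*L = 1529/(1 + 1) = 1529/2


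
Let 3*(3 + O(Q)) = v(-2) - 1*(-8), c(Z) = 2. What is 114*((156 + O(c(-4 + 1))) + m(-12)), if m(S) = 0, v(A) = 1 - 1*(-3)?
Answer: 17898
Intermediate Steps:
v(A) = 4 (v(A) = 1 + 3 = 4)
O(Q) = 1 (O(Q) = -3 + (4 - 1*(-8))/3 = -3 + (4 + 8)/3 = -3 + (⅓)*12 = -3 + 4 = 1)
114*((156 + O(c(-4 + 1))) + m(-12)) = 114*((156 + 1) + 0) = 114*(157 + 0) = 114*157 = 17898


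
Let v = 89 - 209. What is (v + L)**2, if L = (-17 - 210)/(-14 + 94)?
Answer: 96569929/6400 ≈ 15089.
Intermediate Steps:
v = -120
L = -227/80 ≈ -2.8375
(v + L)**2 = (-120 - 227/80)**2 = (-9827/80)**2 = 96569929/6400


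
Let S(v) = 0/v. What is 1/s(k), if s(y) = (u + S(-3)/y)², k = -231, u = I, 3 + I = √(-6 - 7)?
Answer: (3 - I*√13)⁻² ≈ -0.0082645 + 0.044697*I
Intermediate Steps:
I = -3 + I*√13 (I = -3 + √(-6 - 7) = -3 + √(-13) = -3 + I*√13 ≈ -3.0 + 3.6056*I)
S(v) = 0
u = -3 + I*√13 ≈ -3.0 + 3.6056*I
s(y) = (-3 + I*√13)² (s(y) = ((-3 + I*√13) + 0/y)² = ((-3 + I*√13) + 0)² = (-3 + I*√13)²)
1/s(k) = 1/((3 - I*√13)²) = (3 - I*√13)⁻²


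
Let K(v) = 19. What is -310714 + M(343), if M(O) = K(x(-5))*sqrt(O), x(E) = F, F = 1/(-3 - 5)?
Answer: -310714 + 133*sqrt(7) ≈ -3.1036e+5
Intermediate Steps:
F = -1/8 (F = 1/(-8) = -1/8 ≈ -0.12500)
x(E) = -1/8
M(O) = 19*sqrt(O)
-310714 + M(343) = -310714 + 19*sqrt(343) = -310714 + 19*(7*sqrt(7)) = -310714 + 133*sqrt(7)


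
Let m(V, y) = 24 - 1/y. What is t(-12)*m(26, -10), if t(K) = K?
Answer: -1446/5 ≈ -289.20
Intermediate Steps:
t(-12)*m(26, -10) = -12*(24 - 1/(-10)) = -12*(24 - 1*(-⅒)) = -12*(24 + ⅒) = -12*241/10 = -1446/5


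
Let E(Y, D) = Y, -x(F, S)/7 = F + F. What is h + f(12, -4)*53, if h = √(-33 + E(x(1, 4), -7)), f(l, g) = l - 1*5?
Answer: 371 + I*√47 ≈ 371.0 + 6.8557*I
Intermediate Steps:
x(F, S) = -14*F (x(F, S) = -7*(F + F) = -14*F)
f(l, g) = -5 + l (f(l, g) = l - 5 = -5 + l)
h = I*√47 (h = √(-33 - 14*1) = √(-33 - 14) = √(-47) = I*√47 ≈ 6.8557*I)
h + f(12, -4)*53 = I*√47 + (-5 + 12)*53 = I*√47 + 7*53 = I*√47 + 371 = 371 + I*√47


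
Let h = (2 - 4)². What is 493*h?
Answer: 1972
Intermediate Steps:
h = 4 (h = (-2)² = 4)
493*h = 493*4 = 1972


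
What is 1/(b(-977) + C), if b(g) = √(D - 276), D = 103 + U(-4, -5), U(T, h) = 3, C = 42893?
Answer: 42893/1839809619 - I*√170/1839809619 ≈ 2.3314e-5 - 7.0868e-9*I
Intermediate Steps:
D = 106 (D = 103 + 3 = 106)
b(g) = I*√170 (b(g) = √(106 - 276) = √(-170) = I*√170)
1/(b(-977) + C) = 1/(I*√170 + 42893) = 1/(42893 + I*√170)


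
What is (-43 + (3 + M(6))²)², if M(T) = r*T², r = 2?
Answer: 31158724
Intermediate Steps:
M(T) = 2*T²
(-43 + (3 + M(6))²)² = (-43 + (3 + 2*6²)²)² = (-43 + (3 + 2*36)²)² = (-43 + (3 + 72)²)² = (-43 + 75²)² = (-43 + 5625)² = 5582² = 31158724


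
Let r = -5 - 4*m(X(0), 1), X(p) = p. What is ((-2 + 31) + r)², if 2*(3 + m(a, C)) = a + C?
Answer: 1156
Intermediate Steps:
m(a, C) = -3 + C/2 + a/2 (m(a, C) = -3 + (a + C)/2 = -3 + (C + a)/2 = -3 + (C/2 + a/2) = -3 + C/2 + a/2)
r = 5 (r = -5 - 4*(-3 + (½)*1 + (½)*0) = -5 - 4*(-3 + ½ + 0) = -5 - 4*(-5/2) = -5 + 10 = 5)
((-2 + 31) + r)² = ((-2 + 31) + 5)² = (29 + 5)² = 34² = 1156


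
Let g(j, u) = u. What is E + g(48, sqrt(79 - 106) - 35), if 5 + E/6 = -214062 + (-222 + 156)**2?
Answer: -1258301 + 3*I*sqrt(3) ≈ -1.2583e+6 + 5.1962*I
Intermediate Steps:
E = -1258266 (E = -30 + 6*(-214062 + (-222 + 156)**2) = -30 + 6*(-214062 + (-66)**2) = -30 + 6*(-214062 + 4356) = -30 + 6*(-209706) = -30 - 1258236 = -1258266)
E + g(48, sqrt(79 - 106) - 35) = -1258266 + (sqrt(79 - 106) - 35) = -1258266 + (sqrt(-27) - 35) = -1258266 + (3*I*sqrt(3) - 35) = -1258266 + (-35 + 3*I*sqrt(3)) = -1258301 + 3*I*sqrt(3)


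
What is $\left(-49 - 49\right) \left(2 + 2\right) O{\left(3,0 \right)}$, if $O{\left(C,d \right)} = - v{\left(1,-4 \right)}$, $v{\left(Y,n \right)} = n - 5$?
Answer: $-3528$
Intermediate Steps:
$v{\left(Y,n \right)} = -5 + n$
$O{\left(C,d \right)} = 9$ ($O{\left(C,d \right)} = - (-5 - 4) = \left(-1\right) \left(-9\right) = 9$)
$\left(-49 - 49\right) \left(2 + 2\right) O{\left(3,0 \right)} = \left(-49 - 49\right) \left(2 + 2\right) 9 = - 98 \cdot 4 \cdot 9 = \left(-98\right) 36 = -3528$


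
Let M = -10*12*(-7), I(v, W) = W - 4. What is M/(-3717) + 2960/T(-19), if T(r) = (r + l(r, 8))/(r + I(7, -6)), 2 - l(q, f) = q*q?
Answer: 2529760/11151 ≈ 226.86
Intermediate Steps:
l(q, f) = 2 - q² (l(q, f) = 2 - q*q = 2 - q²)
I(v, W) = -4 + W
M = 840 (M = -120*(-7) = 840)
T(r) = (2 + r - r²)/(-10 + r) (T(r) = (r + (2 - r²))/(r + (-4 - 6)) = (2 + r - r²)/(r - 10) = (2 + r - r²)/(-10 + r))
M/(-3717) + 2960/T(-19) = 840/(-3717) + 2960/(((2 - 19 - 1*(-19)²)/(-10 - 19))) = 840*(-1/3717) + 2960/(((2 - 19 - 1*361)/(-29))) = -40/177 + 2960/((-(2 - 19 - 361)/29)) = -40/177 + 2960/((-1/29*(-378))) = -40/177 + 2960/(378/29) = -40/177 + 2960*(29/378) = -40/177 + 42920/189 = 2529760/11151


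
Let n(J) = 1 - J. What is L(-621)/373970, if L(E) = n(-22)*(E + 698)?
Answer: 1771/373970 ≈ 0.0047357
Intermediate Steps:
L(E) = 16054 + 23*E (L(E) = (1 - 1*(-22))*(E + 698) = (1 + 22)*(698 + E) = 23*(698 + E) = 16054 + 23*E)
L(-621)/373970 = (16054 + 23*(-621))/373970 = (16054 - 14283)*(1/373970) = 1771*(1/373970) = 1771/373970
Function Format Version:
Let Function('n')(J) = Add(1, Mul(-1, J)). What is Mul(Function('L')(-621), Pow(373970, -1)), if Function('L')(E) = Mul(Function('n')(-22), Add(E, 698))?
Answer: Rational(1771, 373970) ≈ 0.0047357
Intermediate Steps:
Function('L')(E) = Add(16054, Mul(23, E)) (Function('L')(E) = Mul(Add(1, Mul(-1, -22)), Add(E, 698)) = Mul(Add(1, 22), Add(698, E)) = Mul(23, Add(698, E)) = Add(16054, Mul(23, E)))
Mul(Function('L')(-621), Pow(373970, -1)) = Mul(Add(16054, Mul(23, -621)), Pow(373970, -1)) = Mul(Add(16054, -14283), Rational(1, 373970)) = Mul(1771, Rational(1, 373970)) = Rational(1771, 373970)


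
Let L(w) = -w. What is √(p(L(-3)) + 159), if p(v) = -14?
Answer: √145 ≈ 12.042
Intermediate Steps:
√(p(L(-3)) + 159) = √(-14 + 159) = √145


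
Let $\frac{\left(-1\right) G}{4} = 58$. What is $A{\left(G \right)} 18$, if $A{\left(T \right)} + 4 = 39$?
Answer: $630$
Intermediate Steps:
$G = -232$ ($G = \left(-4\right) 58 = -232$)
$A{\left(T \right)} = 35$ ($A{\left(T \right)} = -4 + 39 = 35$)
$A{\left(G \right)} 18 = 35 \cdot 18 = 630$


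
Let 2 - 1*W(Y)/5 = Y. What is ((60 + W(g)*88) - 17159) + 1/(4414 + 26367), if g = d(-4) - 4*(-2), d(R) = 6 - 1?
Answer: -675304358/30781 ≈ -21939.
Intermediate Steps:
d(R) = 5
g = 13 (g = 5 - 4*(-2) = 5 + 8 = 13)
W(Y) = 10 - 5*Y
((60 + W(g)*88) - 17159) + 1/(4414 + 26367) = ((60 + (10 - 5*13)*88) - 17159) + 1/(4414 + 26367) = ((60 + (10 - 65)*88) - 17159) + 1/30781 = ((60 - 55*88) - 17159) + 1/30781 = ((60 - 4840) - 17159) + 1/30781 = (-4780 - 17159) + 1/30781 = -21939 + 1/30781 = -675304358/30781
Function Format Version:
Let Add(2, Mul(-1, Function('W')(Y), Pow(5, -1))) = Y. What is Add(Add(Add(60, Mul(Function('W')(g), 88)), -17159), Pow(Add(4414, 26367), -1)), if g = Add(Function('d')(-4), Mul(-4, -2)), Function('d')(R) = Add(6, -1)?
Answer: Rational(-675304358, 30781) ≈ -21939.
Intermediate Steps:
Function('d')(R) = 5
g = 13 (g = Add(5, Mul(-4, -2)) = Add(5, 8) = 13)
Function('W')(Y) = Add(10, Mul(-5, Y))
Add(Add(Add(60, Mul(Function('W')(g), 88)), -17159), Pow(Add(4414, 26367), -1)) = Add(Add(Add(60, Mul(Add(10, Mul(-5, 13)), 88)), -17159), Pow(Add(4414, 26367), -1)) = Add(Add(Add(60, Mul(Add(10, -65), 88)), -17159), Pow(30781, -1)) = Add(Add(Add(60, Mul(-55, 88)), -17159), Rational(1, 30781)) = Add(Add(Add(60, -4840), -17159), Rational(1, 30781)) = Add(Add(-4780, -17159), Rational(1, 30781)) = Add(-21939, Rational(1, 30781)) = Rational(-675304358, 30781)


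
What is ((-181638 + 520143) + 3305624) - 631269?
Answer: 3012860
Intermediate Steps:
((-181638 + 520143) + 3305624) - 631269 = (338505 + 3305624) - 631269 = 3644129 - 631269 = 3012860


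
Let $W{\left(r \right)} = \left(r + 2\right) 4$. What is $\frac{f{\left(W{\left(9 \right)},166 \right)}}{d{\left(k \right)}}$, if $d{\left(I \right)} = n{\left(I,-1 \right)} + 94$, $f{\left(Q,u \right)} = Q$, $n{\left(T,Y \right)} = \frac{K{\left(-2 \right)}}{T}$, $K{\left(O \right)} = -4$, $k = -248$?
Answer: $\frac{2728}{5829} \approx 0.468$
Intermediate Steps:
$W{\left(r \right)} = 8 + 4 r$ ($W{\left(r \right)} = \left(2 + r\right) 4 = 8 + 4 r$)
$n{\left(T,Y \right)} = - \frac{4}{T}$
$d{\left(I \right)} = 94 - \frac{4}{I}$ ($d{\left(I \right)} = - \frac{4}{I} + 94 = 94 - \frac{4}{I}$)
$\frac{f{\left(W{\left(9 \right)},166 \right)}}{d{\left(k \right)}} = \frac{8 + 4 \cdot 9}{94 - \frac{4}{-248}} = \frac{8 + 36}{94 - - \frac{1}{62}} = \frac{44}{94 + \frac{1}{62}} = \frac{44}{\frac{5829}{62}} = 44 \cdot \frac{62}{5829} = \frac{2728}{5829}$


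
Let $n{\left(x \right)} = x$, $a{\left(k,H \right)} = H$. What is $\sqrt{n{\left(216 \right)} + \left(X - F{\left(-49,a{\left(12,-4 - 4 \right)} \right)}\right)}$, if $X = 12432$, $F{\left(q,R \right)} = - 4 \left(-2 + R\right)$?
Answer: $8 \sqrt{197} \approx 112.29$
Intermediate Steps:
$F{\left(q,R \right)} = 8 - 4 R$
$\sqrt{n{\left(216 \right)} + \left(X - F{\left(-49,a{\left(12,-4 - 4 \right)} \right)}\right)} = \sqrt{216 + \left(12432 - \left(8 - 4 \left(-4 - 4\right)\right)\right)} = \sqrt{216 + \left(12432 - \left(8 - -32\right)\right)} = \sqrt{216 + \left(12432 - \left(8 + 32\right)\right)} = \sqrt{216 + \left(12432 - 40\right)} = \sqrt{216 + 12392} = \sqrt{12608} = 8 \sqrt{197}$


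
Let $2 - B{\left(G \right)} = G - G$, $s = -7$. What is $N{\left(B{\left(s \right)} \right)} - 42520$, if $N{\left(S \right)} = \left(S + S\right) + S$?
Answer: $-42514$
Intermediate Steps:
$B{\left(G \right)} = 2$ ($B{\left(G \right)} = 2 - \left(G - G\right) = 2 - 0 = 2 + 0 = 2$)
$N{\left(S \right)} = 3 S$ ($N{\left(S \right)} = 2 S + S = 3 S$)
$N{\left(B{\left(s \right)} \right)} - 42520 = 3 \cdot 2 - 42520 = 6 - 42520 = -42514$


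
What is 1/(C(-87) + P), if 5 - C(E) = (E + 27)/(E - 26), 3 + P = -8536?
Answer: -113/964402 ≈ -0.00011717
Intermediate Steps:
P = -8539 (P = -3 - 8536 = -8539)
C(E) = 5 - (27 + E)/(-26 + E) (C(E) = 5 - (E + 27)/(E - 26) = 5 - (27 + E)/(-26 + E))
1/(C(-87) + P) = 1/((-157 + 4*(-87))/(-26 - 87) - 8539) = 1/((-157 - 348)/(-113) - 8539) = 1/(-1/113*(-505) - 8539) = 1/(505/113 - 8539) = 1/(-964402/113) = -113/964402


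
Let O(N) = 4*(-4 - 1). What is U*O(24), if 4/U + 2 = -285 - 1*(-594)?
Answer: -80/307 ≈ -0.26059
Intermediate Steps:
O(N) = -20 (O(N) = 4*(-5) = -20)
U = 4/307 (U = 4/(-2 + (-285 - 1*(-594))) = 4/(-2 + (-285 + 594)) = 4/(-2 + 309) = 4/307 ≈ 0.013029)
U*O(24) = (4/307)*(-20) = -80/307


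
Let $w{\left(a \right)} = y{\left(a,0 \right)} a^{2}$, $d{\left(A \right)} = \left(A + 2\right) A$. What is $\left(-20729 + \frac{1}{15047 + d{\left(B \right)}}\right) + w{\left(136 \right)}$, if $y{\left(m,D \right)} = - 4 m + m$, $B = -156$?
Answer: $- \frac{295654046886}{39071} \approx -7.5671 \cdot 10^{6}$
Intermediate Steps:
$d{\left(A \right)} = A \left(2 + A\right)$ ($d{\left(A \right)} = \left(2 + A\right) A = A \left(2 + A\right)$)
$y{\left(m,D \right)} = - 3 m$
$w{\left(a \right)} = - 3 a^{3}$ ($w{\left(a \right)} = - 3 a a^{2} = - 3 a^{3}$)
$\left(-20729 + \frac{1}{15047 + d{\left(B \right)}}\right) + w{\left(136 \right)} = \left(-20729 + \frac{1}{15047 - 156 \left(2 - 156\right)}\right) - 3 \cdot 136^{3} = \left(-20729 + \frac{1}{15047 - -24024}\right) - 7546368 = \left(-20729 + \frac{1}{15047 + 24024}\right) - 7546368 = \left(-20729 + \frac{1}{39071}\right) - 7546368 = - \frac{809902758}{39071} - 7546368 = - \frac{295654046886}{39071}$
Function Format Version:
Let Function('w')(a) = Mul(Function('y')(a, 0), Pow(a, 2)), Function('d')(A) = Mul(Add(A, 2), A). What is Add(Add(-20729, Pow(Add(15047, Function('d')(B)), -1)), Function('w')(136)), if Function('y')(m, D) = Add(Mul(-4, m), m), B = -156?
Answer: Rational(-295654046886, 39071) ≈ -7.5671e+6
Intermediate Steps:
Function('d')(A) = Mul(A, Add(2, A)) (Function('d')(A) = Mul(Add(2, A), A) = Mul(A, Add(2, A)))
Function('y')(m, D) = Mul(-3, m)
Function('w')(a) = Mul(-3, Pow(a, 3)) (Function('w')(a) = Mul(Mul(-3, a), Pow(a, 2)) = Mul(-3, Pow(a, 3)))
Add(Add(-20729, Pow(Add(15047, Function('d')(B)), -1)), Function('w')(136)) = Add(Add(-20729, Pow(Add(15047, Mul(-156, Add(2, -156))), -1)), Mul(-3, Pow(136, 3))) = Add(Add(-20729, Pow(Add(15047, Mul(-156, -154)), -1)), Mul(-3, 2515456)) = Add(Add(-20729, Pow(Add(15047, 24024), -1)), -7546368) = Add(Add(-20729, Pow(39071, -1)), -7546368) = Add(Add(-20729, Rational(1, 39071)), -7546368) = Add(Rational(-809902758, 39071), -7546368) = Rational(-295654046886, 39071)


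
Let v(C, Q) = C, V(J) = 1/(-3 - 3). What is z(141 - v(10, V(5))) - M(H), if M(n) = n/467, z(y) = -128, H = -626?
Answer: -59150/467 ≈ -126.66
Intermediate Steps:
V(J) = -1/6 (V(J) = 1/(-6) = -1/6)
M(n) = n/467 (M(n) = n*(1/467) = n/467)
z(141 - v(10, V(5))) - M(H) = -128 - (-626)/467 = -128 - 1*(-626/467) = -128 + 626/467 = -59150/467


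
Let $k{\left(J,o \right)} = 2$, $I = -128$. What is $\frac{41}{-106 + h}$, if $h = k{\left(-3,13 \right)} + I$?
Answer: $- \frac{41}{232} \approx -0.17672$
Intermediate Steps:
$h = -126$ ($h = 2 - 128 = -126$)
$\frac{41}{-106 + h} = \frac{41}{-106 - 126} = \frac{41}{-232} = 41 \left(- \frac{1}{232}\right) = - \frac{41}{232}$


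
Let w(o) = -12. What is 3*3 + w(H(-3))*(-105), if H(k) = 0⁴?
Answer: 1269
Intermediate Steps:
H(k) = 0
3*3 + w(H(-3))*(-105) = 3*3 - 12*(-105) = 9 + 1260 = 1269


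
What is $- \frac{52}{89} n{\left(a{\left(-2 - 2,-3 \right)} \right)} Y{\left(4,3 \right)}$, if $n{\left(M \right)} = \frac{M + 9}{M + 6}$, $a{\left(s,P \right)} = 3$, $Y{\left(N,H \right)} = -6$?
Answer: $\frac{416}{89} \approx 4.6742$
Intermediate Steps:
$n{\left(M \right)} = \frac{9 + M}{6 + M}$
$- \frac{52}{89} n{\left(a{\left(-2 - 2,-3 \right)} \right)} Y{\left(4,3 \right)} = - \frac{52}{89} \frac{9 + 3}{6 + 3} \left(-6\right) = \left(-52\right) \frac{1}{89} \cdot \frac{1}{9} \cdot 12 \left(-6\right) = - \frac{52 \cdot \frac{1}{9} \cdot 12}{89} \left(-6\right) = \left(- \frac{52}{89}\right) \frac{4}{3} \left(-6\right) = \left(- \frac{208}{267}\right) \left(-6\right) = \frac{416}{89}$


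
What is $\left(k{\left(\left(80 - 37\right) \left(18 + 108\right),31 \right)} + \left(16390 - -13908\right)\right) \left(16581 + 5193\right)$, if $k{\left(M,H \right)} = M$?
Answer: $777680184$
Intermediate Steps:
$\left(k{\left(\left(80 - 37\right) \left(18 + 108\right),31 \right)} + \left(16390 - -13908\right)\right) \left(16581 + 5193\right) = \left(\left(80 - 37\right) \left(18 + 108\right) + \left(16390 - -13908\right)\right) \left(16581 + 5193\right) = \left(43 \cdot 126 + \left(16390 + 13908\right)\right) 21774 = \left(5418 + 30298\right) 21774 = 35716 \cdot 21774 = 777680184$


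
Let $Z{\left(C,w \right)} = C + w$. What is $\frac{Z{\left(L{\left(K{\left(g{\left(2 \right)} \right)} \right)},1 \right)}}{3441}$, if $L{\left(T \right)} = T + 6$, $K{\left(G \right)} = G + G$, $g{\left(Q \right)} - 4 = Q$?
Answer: $\frac{19}{3441} \approx 0.0055216$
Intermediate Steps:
$g{\left(Q \right)} = 4 + Q$
$K{\left(G \right)} = 2 G$
$L{\left(T \right)} = 6 + T$
$\frac{Z{\left(L{\left(K{\left(g{\left(2 \right)} \right)} \right)},1 \right)}}{3441} = \frac{\left(6 + 2 \left(4 + 2\right)\right) + 1}{3441} = \left(\left(6 + 2 \cdot 6\right) + 1\right) \frac{1}{3441} = \left(\left(6 + 12\right) + 1\right) \frac{1}{3441} = \left(18 + 1\right) \frac{1}{3441} = 19 \cdot \frac{1}{3441} = \frac{19}{3441}$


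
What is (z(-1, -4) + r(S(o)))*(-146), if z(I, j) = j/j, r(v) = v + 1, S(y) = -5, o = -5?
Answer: 438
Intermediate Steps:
r(v) = 1 + v
z(I, j) = 1
(z(-1, -4) + r(S(o)))*(-146) = (1 + (1 - 5))*(-146) = (1 - 4)*(-146) = -3*(-146) = 438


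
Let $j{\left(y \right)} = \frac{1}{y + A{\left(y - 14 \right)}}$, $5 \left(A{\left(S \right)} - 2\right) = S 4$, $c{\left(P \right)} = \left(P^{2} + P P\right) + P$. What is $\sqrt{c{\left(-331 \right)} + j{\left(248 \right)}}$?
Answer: $\frac{\sqrt{1045513808366}}{2186} \approx 467.75$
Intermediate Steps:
$c{\left(P \right)} = P + 2 P^{2}$ ($c{\left(P \right)} = \left(P^{2} + P^{2}\right) + P = 2 P^{2} + P = P + 2 P^{2}$)
$A{\left(S \right)} = 2 + \frac{4 S}{5}$ ($A{\left(S \right)} = 2 + \frac{S 4}{5} = 2 + \frac{4 S}{5}$)
$j{\left(y \right)} = \frac{1}{- \frac{46}{5} + \frac{9 y}{5}}$ ($j{\left(y \right)} = \frac{1}{y + \left(2 + \frac{4 \left(y - 14\right)}{5}\right)} = \frac{1}{y + \left(2 + \frac{4 \left(-14 + y\right)}{5}\right)} = \frac{1}{y + \left(2 + \left(- \frac{56}{5} + \frac{4 y}{5}\right)\right)} = \frac{1}{y + \left(- \frac{46}{5} + \frac{4 y}{5}\right)} = \frac{1}{- \frac{46}{5} + \frac{9 y}{5}}$)
$\sqrt{c{\left(-331 \right)} + j{\left(248 \right)}} = \sqrt{- 331 \left(1 + 2 \left(-331\right)\right) + \frac{5}{-46 + 9 \cdot 248}} = \sqrt{- 331 \left(1 - 662\right) + \frac{5}{-46 + 2232}} = \sqrt{\left(-331\right) \left(-661\right) + \frac{5}{2186}} = \sqrt{218791 + 5 \cdot \frac{1}{2186}} = \sqrt{218791 + \frac{5}{2186}} = \sqrt{\frac{478277131}{2186}} = \frac{\sqrt{1045513808366}}{2186}$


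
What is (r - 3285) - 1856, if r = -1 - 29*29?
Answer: -5983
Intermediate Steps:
r = -842 (r = -1 - 841 = -842)
(r - 3285) - 1856 = (-842 - 3285) - 1856 = -4127 - 1856 = -5983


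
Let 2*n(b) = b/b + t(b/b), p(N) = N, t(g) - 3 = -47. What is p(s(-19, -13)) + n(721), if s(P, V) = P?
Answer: -81/2 ≈ -40.500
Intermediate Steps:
t(g) = -44 (t(g) = 3 - 47 = -44)
n(b) = -43/2 (n(b) = (b/b - 44)/2 = (1 - 44)/2 = (1/2)*(-43) = -43/2)
p(s(-19, -13)) + n(721) = -19 - 43/2 = -81/2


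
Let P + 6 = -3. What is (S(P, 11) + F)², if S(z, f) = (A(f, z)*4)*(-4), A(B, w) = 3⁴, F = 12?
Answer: 1648656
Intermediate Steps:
P = -9 (P = -6 - 3 = -9)
A(B, w) = 81
S(z, f) = -1296 (S(z, f) = (81*4)*(-4) = 324*(-4) = -1296)
(S(P, 11) + F)² = (-1296 + 12)² = (-1284)² = 1648656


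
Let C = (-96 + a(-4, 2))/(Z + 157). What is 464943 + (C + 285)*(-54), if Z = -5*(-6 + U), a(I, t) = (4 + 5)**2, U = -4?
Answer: 10339809/23 ≈ 4.4956e+5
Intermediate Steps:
a(I, t) = 81 (a(I, t) = 9**2 = 81)
Z = 50 (Z = -5*(-6 - 4) = -5*(-10) = 50)
C = -5/69 (C = (-96 + 81)/(50 + 157) = -15/207 = -15*1/207 = -5/69 ≈ -0.072464)
464943 + (C + 285)*(-54) = 464943 + (-5/69 + 285)*(-54) = 464943 + (19660/69)*(-54) = 464943 - 353880/23 = 10339809/23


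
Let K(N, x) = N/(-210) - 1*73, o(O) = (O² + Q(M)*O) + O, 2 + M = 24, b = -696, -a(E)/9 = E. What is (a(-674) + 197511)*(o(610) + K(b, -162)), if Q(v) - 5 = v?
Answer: 2772486865797/35 ≈ 7.9214e+10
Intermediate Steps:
a(E) = -9*E
M = 22 (M = -2 + 24 = 22)
Q(v) = 5 + v
o(O) = O² + 28*O (o(O) = (O² + (5 + 22)*O) + O = (O² + 27*O) + O = O² + 28*O)
K(N, x) = -73 - N/210 (K(N, x) = N*(-1/210) - 73 = -N/210 - 73 = -73 - N/210)
(a(-674) + 197511)*(o(610) + K(b, -162)) = (-9*(-674) + 197511)*(610*(28 + 610) + (-73 - 1/210*(-696))) = (6066 + 197511)*(610*638 + (-73 + 116/35)) = 203577*(389180 - 2439/35) = 203577*(13618861/35) = 2772486865797/35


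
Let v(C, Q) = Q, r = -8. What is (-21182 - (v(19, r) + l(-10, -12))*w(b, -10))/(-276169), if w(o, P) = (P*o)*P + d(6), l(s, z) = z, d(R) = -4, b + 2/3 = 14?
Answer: -16214/828507 ≈ -0.019570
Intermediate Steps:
b = 40/3 (b = -2/3 + 14 = 40/3 ≈ 13.333)
w(o, P) = -4 + o*P**2 (w(o, P) = (P*o)*P - 4 = o*P**2 - 4 = -4 + o*P**2)
(-21182 - (v(19, r) + l(-10, -12))*w(b, -10))/(-276169) = (-21182 - (-8 - 12)*(-4 + (40/3)*(-10)**2))/(-276169) = (-21182 - (-20)*(-4 + (40/3)*100))*(-1/276169) = (-21182 - (-20)*(-4 + 4000/3))*(-1/276169) = (-21182 - (-20)*3988/3)*(-1/276169) = (-21182 - 1*(-79760/3))*(-1/276169) = (-21182 + 79760/3)*(-1/276169) = (16214/3)*(-1/276169) = -16214/828507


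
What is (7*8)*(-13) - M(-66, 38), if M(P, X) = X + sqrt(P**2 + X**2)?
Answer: -766 - 10*sqrt(58) ≈ -842.16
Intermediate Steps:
(7*8)*(-13) - M(-66, 38) = (7*8)*(-13) - (38 + sqrt((-66)**2 + 38**2)) = 56*(-13) - (38 + sqrt(4356 + 1444)) = -728 - (38 + sqrt(5800)) = -728 - (38 + 10*sqrt(58)) = -728 + (-38 - 10*sqrt(58)) = -766 - 10*sqrt(58)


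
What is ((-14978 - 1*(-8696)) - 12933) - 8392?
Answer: -27607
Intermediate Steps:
((-14978 - 1*(-8696)) - 12933) - 8392 = ((-14978 + 8696) - 12933) - 8392 = (-6282 - 12933) - 8392 = -19215 - 8392 = -27607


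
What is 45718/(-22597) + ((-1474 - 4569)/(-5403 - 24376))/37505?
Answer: -51060532702939/25237716942815 ≈ -2.0232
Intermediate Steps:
45718/(-22597) + ((-1474 - 4569)/(-5403 - 24376))/37505 = 45718*(-1/22597) - 6043/(-29779)*(1/37505) = -45718/22597 - 6043*(-1/29779)*(1/37505) = -45718/22597 + (6043/29779)*(1/37505) = -45718/22597 + 6043/1116861395 = -51060532702939/25237716942815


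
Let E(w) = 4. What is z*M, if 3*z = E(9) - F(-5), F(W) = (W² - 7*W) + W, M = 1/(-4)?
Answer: 17/4 ≈ 4.2500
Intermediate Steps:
M = -¼ ≈ -0.25000
F(W) = W² - 6*W
z = -17 (z = (4 - (-5)*(-6 - 5))/3 = (4 - (-5)*(-11))/3 = (4 - 1*55)/3 = (4 - 55)/3 = (⅓)*(-51) = -17)
z*M = -17*(-¼) = 17/4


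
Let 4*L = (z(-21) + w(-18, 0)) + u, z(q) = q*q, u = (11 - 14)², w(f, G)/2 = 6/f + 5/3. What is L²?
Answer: 461041/36 ≈ 12807.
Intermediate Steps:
w(f, G) = 10/3 + 12/f (w(f, G) = 2*(6/f + 5/3) = 2*(5/3 + 6/f) = 10/3 + 12/f)
u = 9 (u = (-3)² = 9)
z(q) = q²
L = 679/6 (L = (((-21)² + (10/3 + 12/(-18))) + 9)/4 = ((441 + (10/3 + 12*(-1/18))) + 9)/4 = ((441 + (10/3 - ⅔)) + 9)/4 = ((441 + 8/3) + 9)/4 = (1331/3 + 9)/4 = (¼)*(1358/3) = 679/6 ≈ 113.17)
L² = (679/6)² = 461041/36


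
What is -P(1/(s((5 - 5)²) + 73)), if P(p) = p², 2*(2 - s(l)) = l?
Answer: -1/5625 ≈ -0.00017778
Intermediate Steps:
s(l) = 2 - l/2
-P(1/(s((5 - 5)²) + 73)) = -(1/((2 - (5 - 5)²/2) + 73))² = -(1/((2 - ½*0²) + 73))² = -(1/((2 - ½*0) + 73))² = -(1/((2 + 0) + 73))² = -(1/(2 + 73))² = -(1/75)² = -1*1/5625 = -1/5625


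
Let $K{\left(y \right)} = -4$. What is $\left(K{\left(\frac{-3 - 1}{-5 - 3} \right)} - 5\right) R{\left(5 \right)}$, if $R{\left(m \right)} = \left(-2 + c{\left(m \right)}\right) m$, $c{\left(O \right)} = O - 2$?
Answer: $-45$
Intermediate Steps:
$c{\left(O \right)} = -2 + O$
$R{\left(m \right)} = m \left(-4 + m\right)$ ($R{\left(m \right)} = \left(-2 + \left(-2 + m\right)\right) m = \left(-4 + m\right) m = m \left(-4 + m\right)$)
$\left(K{\left(\frac{-3 - 1}{-5 - 3} \right)} - 5\right) R{\left(5 \right)} = \left(-4 - 5\right) 5 \left(-4 + 5\right) = - 9 \cdot 5 \cdot 1 = \left(-9\right) 5 = -45$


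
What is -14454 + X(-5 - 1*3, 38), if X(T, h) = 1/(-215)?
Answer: -3107611/215 ≈ -14454.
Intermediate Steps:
X(T, h) = -1/215
-14454 + X(-5 - 1*3, 38) = -14454 - 1/215 = -3107611/215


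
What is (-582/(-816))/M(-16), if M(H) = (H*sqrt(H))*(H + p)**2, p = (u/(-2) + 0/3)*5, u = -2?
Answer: 97*I/1053184 ≈ 9.2102e-5*I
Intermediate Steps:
p = 5 (p = (-2/(-2) + 0/3)*5 = (-2*(-1/2) + 0*(1/3))*5 = (1 + 0)*5 = 1*5 = 5)
M(H) = H**(3/2)*(5 + H)**2 (M(H) = (H*sqrt(H))*(H + 5)**2 = H**(3/2)*(5 + H)**2)
(-582/(-816))/M(-16) = (-582/(-816))/(((-16)**(3/2)*(5 - 16)**2)) = (-582*(-1/816))/((-64*I*(-11)**2)) = 97/(136*((-64*I*121))) = 97/(136*((-7744*I))) = 97*(I/7744)/136 = 97*I/1053184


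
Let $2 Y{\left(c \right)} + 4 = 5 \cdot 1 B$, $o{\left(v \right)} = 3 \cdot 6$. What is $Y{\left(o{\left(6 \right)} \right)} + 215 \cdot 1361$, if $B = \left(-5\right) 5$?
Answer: $\frac{585101}{2} \approx 2.9255 \cdot 10^{5}$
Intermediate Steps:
$o{\left(v \right)} = 18$
$B = -25$
$Y{\left(c \right)} = - \frac{129}{2}$ ($Y{\left(c \right)} = -2 + \frac{5 \cdot 1 \left(-25\right)}{2} = -2 + \frac{5 \left(-25\right)}{2} = -2 + \frac{1}{2} \left(-125\right) = -2 - \frac{125}{2} = - \frac{129}{2}$)
$Y{\left(o{\left(6 \right)} \right)} + 215 \cdot 1361 = - \frac{129}{2} + 215 \cdot 1361 = - \frac{129}{2} + 292615 = \frac{585101}{2}$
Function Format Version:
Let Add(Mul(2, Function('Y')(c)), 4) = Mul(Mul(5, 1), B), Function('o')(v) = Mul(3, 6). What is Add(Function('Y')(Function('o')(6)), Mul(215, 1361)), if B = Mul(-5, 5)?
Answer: Rational(585101, 2) ≈ 2.9255e+5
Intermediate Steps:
Function('o')(v) = 18
B = -25
Function('Y')(c) = Rational(-129, 2) (Function('Y')(c) = Add(-2, Mul(Rational(1, 2), Mul(Mul(5, 1), -25))) = Add(-2, Mul(Rational(1, 2), Mul(5, -25))) = Add(-2, Mul(Rational(1, 2), -125)) = Add(-2, Rational(-125, 2)) = Rational(-129, 2))
Add(Function('Y')(Function('o')(6)), Mul(215, 1361)) = Add(Rational(-129, 2), Mul(215, 1361)) = Add(Rational(-129, 2), 292615) = Rational(585101, 2)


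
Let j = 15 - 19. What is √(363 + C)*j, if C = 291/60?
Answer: -2*√36785/5 ≈ -76.718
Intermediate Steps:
C = 97/20 (C = 291*(1/60) = 97/20 ≈ 4.8500)
j = -4
√(363 + C)*j = √(363 + 97/20)*(-4) = √(7357/20)*(-4) = (√36785/10)*(-4) = -2*√36785/5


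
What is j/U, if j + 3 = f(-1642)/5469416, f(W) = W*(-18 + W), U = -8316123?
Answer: 1710316/5685542024271 ≈ 3.0082e-7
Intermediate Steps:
j = -1710316/683677 (j = -3 - 1642*(-18 - 1642)/5469416 = -3 - 1642*(-1660)*(1/5469416) = -3 + 2725720*(1/5469416) = -3 + 340715/683677 = -1710316/683677 ≈ -2.5016)
j/U = -1710316/683677/(-8316123) = -1710316/683677*(-1/8316123) = 1710316/5685542024271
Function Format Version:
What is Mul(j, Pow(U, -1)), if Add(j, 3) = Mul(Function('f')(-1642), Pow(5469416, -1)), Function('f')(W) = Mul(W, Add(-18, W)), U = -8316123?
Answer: Rational(1710316, 5685542024271) ≈ 3.0082e-7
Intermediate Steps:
j = Rational(-1710316, 683677) (j = Add(-3, Mul(Mul(-1642, Add(-18, -1642)), Pow(5469416, -1))) = Add(-3, Mul(Mul(-1642, -1660), Rational(1, 5469416))) = Add(-3, Mul(2725720, Rational(1, 5469416))) = Add(-3, Rational(340715, 683677)) = Rational(-1710316, 683677) ≈ -2.5016)
Mul(j, Pow(U, -1)) = Mul(Rational(-1710316, 683677), Pow(-8316123, -1)) = Mul(Rational(-1710316, 683677), Rational(-1, 8316123)) = Rational(1710316, 5685542024271)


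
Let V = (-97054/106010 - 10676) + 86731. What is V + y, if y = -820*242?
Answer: -6487065452/53005 ≈ -1.2239e+5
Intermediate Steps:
y = -198440
V = 4031246748/53005 (V = (-97054*1/106010 - 10676) + 86731 = (-48527/53005 - 10676) + 86731 = -565929907/53005 + 86731 = 4031246748/53005 ≈ 76054.)
V + y = 4031246748/53005 - 198440 = -6487065452/53005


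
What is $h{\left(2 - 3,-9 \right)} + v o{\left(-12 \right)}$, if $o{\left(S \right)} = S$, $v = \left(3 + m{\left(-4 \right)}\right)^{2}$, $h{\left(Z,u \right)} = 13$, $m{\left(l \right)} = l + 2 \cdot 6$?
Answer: $-1439$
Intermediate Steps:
$m{\left(l \right)} = 12 + l$ ($m{\left(l \right)} = l + 12 = 12 + l$)
$v = 121$ ($v = \left(3 + \left(12 - 4\right)\right)^{2} = \left(3 + 8\right)^{2} = 11^{2} = 121$)
$h{\left(2 - 3,-9 \right)} + v o{\left(-12 \right)} = 13 + 121 \left(-12\right) = 13 - 1452 = -1439$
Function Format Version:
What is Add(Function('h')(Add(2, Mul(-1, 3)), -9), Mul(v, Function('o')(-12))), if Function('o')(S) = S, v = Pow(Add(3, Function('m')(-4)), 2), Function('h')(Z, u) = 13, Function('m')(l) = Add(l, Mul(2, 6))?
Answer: -1439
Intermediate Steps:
Function('m')(l) = Add(12, l) (Function('m')(l) = Add(l, 12) = Add(12, l))
v = 121 (v = Pow(Add(3, Add(12, -4)), 2) = Pow(Add(3, 8), 2) = Pow(11, 2) = 121)
Add(Function('h')(Add(2, Mul(-1, 3)), -9), Mul(v, Function('o')(-12))) = Add(13, Mul(121, -12)) = Add(13, -1452) = -1439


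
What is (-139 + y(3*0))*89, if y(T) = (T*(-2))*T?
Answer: -12371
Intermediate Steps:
y(T) = -2*T² (y(T) = (-2*T)*T = -2*T²)
(-139 + y(3*0))*89 = (-139 - 2*(3*0)²)*89 = (-139 - 2*0²)*89 = (-139 - 2*0)*89 = (-139 + 0)*89 = -139*89 = -12371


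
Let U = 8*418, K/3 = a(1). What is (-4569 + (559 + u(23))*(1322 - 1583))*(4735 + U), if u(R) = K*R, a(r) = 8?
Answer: -2379588660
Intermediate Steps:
K = 24 (K = 3*8 = 24)
U = 3344
u(R) = 24*R
(-4569 + (559 + u(23))*(1322 - 1583))*(4735 + U) = (-4569 + (559 + 24*23)*(1322 - 1583))*(4735 + 3344) = (-4569 + (559 + 552)*(-261))*8079 = (-4569 + 1111*(-261))*8079 = (-4569 - 289971)*8079 = -294540*8079 = -2379588660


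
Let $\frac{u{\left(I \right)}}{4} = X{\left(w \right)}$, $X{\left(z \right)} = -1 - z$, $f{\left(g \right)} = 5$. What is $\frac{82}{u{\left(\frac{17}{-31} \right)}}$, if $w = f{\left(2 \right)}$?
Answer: $- \frac{41}{12} \approx -3.4167$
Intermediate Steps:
$w = 5$
$u{\left(I \right)} = -24$ ($u{\left(I \right)} = 4 \left(-1 - 5\right) = 4 \left(-6\right) = -24$)
$\frac{82}{u{\left(\frac{17}{-31} \right)}} = \frac{82}{-24} = 82 \left(- \frac{1}{24}\right) = - \frac{41}{12}$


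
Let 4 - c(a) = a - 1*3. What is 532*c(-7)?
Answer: 7448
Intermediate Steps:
c(a) = 7 - a (c(a) = 4 - (a - 1*3) = 4 - (a - 3) = 4 - (-3 + a) = 4 + (3 - a) = 7 - a)
532*c(-7) = 532*(7 - 1*(-7)) = 532*(7 + 7) = 532*14 = 7448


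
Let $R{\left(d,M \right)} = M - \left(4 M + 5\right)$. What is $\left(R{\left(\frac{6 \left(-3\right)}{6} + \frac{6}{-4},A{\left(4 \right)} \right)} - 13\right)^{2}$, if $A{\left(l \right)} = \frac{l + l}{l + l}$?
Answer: $441$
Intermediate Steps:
$A{\left(l \right)} = 1$ ($A{\left(l \right)} = \frac{2 l}{2 l} = 2 l \frac{1}{2 l} = 1$)
$R{\left(d,M \right)} = -5 - 3 M$ ($R{\left(d,M \right)} = M - \left(5 + 4 M\right) = -5 - 3 M$)
$\left(R{\left(\frac{6 \left(-3\right)}{6} + \frac{6}{-4},A{\left(4 \right)} \right)} - 13\right)^{2} = \left(\left(-5 - 3\right) - 13\right)^{2} = \left(-8 - 13\right)^{2} = \left(-21\right)^{2} = 441$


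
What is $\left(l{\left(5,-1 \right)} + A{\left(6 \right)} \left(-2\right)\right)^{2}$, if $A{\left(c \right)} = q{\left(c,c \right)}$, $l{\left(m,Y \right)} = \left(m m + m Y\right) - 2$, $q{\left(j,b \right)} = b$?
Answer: $36$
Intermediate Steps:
$l{\left(m,Y \right)} = -2 + m^{2} + Y m$ ($l{\left(m,Y \right)} = \left(m^{2} + Y m\right) - 2 = -2 + m^{2} + Y m$)
$A{\left(c \right)} = c$
$\left(l{\left(5,-1 \right)} + A{\left(6 \right)} \left(-2\right)\right)^{2} = \left(\left(-2 + 5^{2} - 5\right) + 6 \left(-2\right)\right)^{2} = \left(\left(-2 + 25 - 5\right) - 12\right)^{2} = \left(18 - 12\right)^{2} = 6^{2} = 36$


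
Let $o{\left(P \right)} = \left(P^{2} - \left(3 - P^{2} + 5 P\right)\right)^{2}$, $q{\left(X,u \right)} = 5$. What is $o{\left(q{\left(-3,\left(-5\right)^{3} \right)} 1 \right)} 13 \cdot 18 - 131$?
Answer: $113125$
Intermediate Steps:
$o{\left(P \right)} = \left(-3 - 5 P + 2 P^{2}\right)^{2}$ ($o{\left(P \right)} = \left(P^{2} - \left(3 - P^{2} + 5 P\right)\right)^{2} = \left(-3 - 5 P + 2 P^{2}\right)^{2}$)
$o{\left(q{\left(-3,\left(-5\right)^{3} \right)} 1 \right)} 13 \cdot 18 - 131 = \left(3 - 2 \left(5 \cdot 1\right)^{2} + 5 \cdot 5 \cdot 1\right)^{2} \cdot 13 \cdot 18 - 131 = \left(3 - 2 \cdot 5^{2} + 5 \cdot 5\right)^{2} \cdot 234 - 131 = \left(3 - 50 + 25\right)^{2} \cdot 234 - 131 = \left(-22\right)^{2} \cdot 234 - 131 = 484 \cdot 234 - 131 = 113256 - 131 = 113125$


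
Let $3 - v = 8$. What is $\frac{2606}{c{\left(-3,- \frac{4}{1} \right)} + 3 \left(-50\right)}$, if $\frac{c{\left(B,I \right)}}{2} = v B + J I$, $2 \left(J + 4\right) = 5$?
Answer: $- \frac{1303}{54} \approx -24.13$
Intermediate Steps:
$v = -5$ ($v = 3 - 8 = -5$)
$J = - \frac{3}{2}$ ($J = -4 + \frac{1}{2} \cdot 5 = -4 + \frac{5}{2} = - \frac{3}{2} \approx -1.5$)
$c{\left(B,I \right)} = - 10 B - 3 I$ ($c{\left(B,I \right)} = 2 \left(- 5 B - \frac{3 I}{2}\right) = - 10 B - 3 I$)
$\frac{2606}{c{\left(-3,- \frac{4}{1} \right)} + 3 \left(-50\right)} = \frac{2606}{\left(\left(-10\right) \left(-3\right) - 3 \left(- \frac{4}{1}\right)\right) + 3 \left(-50\right)} = \frac{2606}{\left(30 - 3 \left(\left(-4\right) 1\right)\right) - 150} = \frac{2606}{\left(30 - -12\right) - 150} = \frac{2606}{\left(30 + 12\right) - 150} = \frac{2606}{42 - 150} = \frac{2606}{-108} = 2606 \left(- \frac{1}{108}\right) = - \frac{1303}{54}$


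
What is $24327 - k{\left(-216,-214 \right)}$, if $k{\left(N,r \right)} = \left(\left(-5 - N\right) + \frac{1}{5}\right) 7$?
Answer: $\frac{114243}{5} \approx 22849.0$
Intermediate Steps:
$k{\left(N,r \right)} = - \frac{168}{5} - 7 N$ ($k{\left(N,r \right)} = \left(\left(-5 - N\right) + \frac{1}{5}\right) 7 = \left(- \frac{24}{5} - N\right) 7 = - \frac{168}{5} - 7 N$)
$24327 - k{\left(-216,-214 \right)} = 24327 - \left(- \frac{168}{5} - -1512\right) = 24327 - \left(- \frac{168}{5} + 1512\right) = 24327 - \frac{7392}{5} = \frac{114243}{5}$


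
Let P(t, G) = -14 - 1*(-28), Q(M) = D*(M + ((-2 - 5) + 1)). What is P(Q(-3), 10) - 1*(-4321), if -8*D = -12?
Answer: 4335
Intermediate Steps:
D = 3/2 (D = -⅛*(-12) = 3/2 ≈ 1.5000)
Q(M) = -9 + 3*M/2 (Q(M) = 3*(M + ((-2 - 5) + 1))/2 = 3*(M + (-7 + 1))/2 = 3*(M - 6)/2 = 3*(-6 + M)/2 = -9 + 3*M/2)
P(t, G) = 14 (P(t, G) = -14 + 28 = 14)
P(Q(-3), 10) - 1*(-4321) = 14 - 1*(-4321) = 14 + 4321 = 4335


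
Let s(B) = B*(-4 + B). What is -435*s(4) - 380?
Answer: -380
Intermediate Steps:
-435*s(4) - 380 = -1740*(-4 + 4) - 380 = -1740*0 - 380 = -435*0 - 380 = 0 - 380 = -380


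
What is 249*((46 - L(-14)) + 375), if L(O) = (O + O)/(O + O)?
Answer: 104580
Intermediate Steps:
L(O) = 1 (L(O) = (2*O)/((2*O)) = (2*O)*(1/(2*O)) = 1)
249*((46 - L(-14)) + 375) = 249*((46 - 1*1) + 375) = 249*((46 - 1) + 375) = 249*(45 + 375) = 249*420 = 104580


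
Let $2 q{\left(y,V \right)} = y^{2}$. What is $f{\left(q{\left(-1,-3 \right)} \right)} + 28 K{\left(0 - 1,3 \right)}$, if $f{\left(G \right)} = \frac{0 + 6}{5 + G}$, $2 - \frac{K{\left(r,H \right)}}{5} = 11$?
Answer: $- \frac{13848}{11} \approx -1258.9$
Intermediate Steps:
$K{\left(r,H \right)} = -45$ ($K{\left(r,H \right)} = 10 - 55 = -45$)
$q{\left(y,V \right)} = \frac{y^{2}}{2}$
$f{\left(G \right)} = \frac{6}{5 + G}$
$f{\left(q{\left(-1,-3 \right)} \right)} + 28 K{\left(0 - 1,3 \right)} = \frac{6}{5 + \frac{\left(-1\right)^{2}}{2}} + 28 \left(-45\right) = \frac{6}{5 + \frac{1}{2} \cdot 1} - 1260 = \frac{6}{5 + \frac{1}{2}} - 1260 = \frac{6}{\frac{11}{2}} - 1260 = 6 \cdot \frac{2}{11} - 1260 = \frac{12}{11} - 1260 = - \frac{13848}{11}$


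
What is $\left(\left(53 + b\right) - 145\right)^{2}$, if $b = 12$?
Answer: $6400$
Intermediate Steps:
$\left(\left(53 + b\right) - 145\right)^{2} = \left(\left(53 + 12\right) - 145\right)^{2} = \left(65 - 145\right)^{2} = \left(-80\right)^{2} = 6400$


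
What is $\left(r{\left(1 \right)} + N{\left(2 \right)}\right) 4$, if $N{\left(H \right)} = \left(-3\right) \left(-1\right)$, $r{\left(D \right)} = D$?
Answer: $16$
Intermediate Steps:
$N{\left(H \right)} = 3$
$\left(r{\left(1 \right)} + N{\left(2 \right)}\right) 4 = \left(1 + 3\right) 4 = 4 \cdot 4 = 16$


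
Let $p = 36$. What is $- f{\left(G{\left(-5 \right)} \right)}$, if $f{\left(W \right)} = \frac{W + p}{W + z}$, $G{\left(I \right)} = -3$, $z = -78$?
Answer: $\frac{11}{27} \approx 0.40741$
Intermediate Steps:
$f{\left(W \right)} = \frac{36 + W}{-78 + W}$ ($f{\left(W \right)} = \frac{W + 36}{W - 78} = \frac{36 + W}{-78 + W}$)
$- f{\left(G{\left(-5 \right)} \right)} = - \frac{36 - 3}{-78 - 3} = - \frac{33}{-81} = - \frac{\left(-1\right) 33}{81} = \left(-1\right) \left(- \frac{11}{27}\right) = \frac{11}{27}$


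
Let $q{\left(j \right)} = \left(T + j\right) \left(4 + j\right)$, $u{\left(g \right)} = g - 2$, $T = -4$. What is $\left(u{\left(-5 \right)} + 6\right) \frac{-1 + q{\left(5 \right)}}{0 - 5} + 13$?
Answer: $\frac{73}{5} \approx 14.6$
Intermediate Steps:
$u{\left(g \right)} = -2 + g$ ($u{\left(g \right)} = g - 2 = -2 + g$)
$q{\left(j \right)} = \left(-4 + j\right) \left(4 + j\right)$
$\left(u{\left(-5 \right)} + 6\right) \frac{-1 + q{\left(5 \right)}}{0 - 5} + 13 = \left(\left(-2 - 5\right) + 6\right) \frac{-1 - \left(16 - 5^{2}\right)}{0 - 5} + 13 = \left(-7 + 6\right) \frac{-1 + \left(-16 + 25\right)}{-5} + 13 = - \frac{\left(-1 + 9\right) \left(-1\right)}{5} + 13 = - \frac{8 \left(-1\right)}{5} + 13 = \left(-1\right) \left(- \frac{8}{5}\right) + 13 = \frac{8}{5} + 13 = \frac{73}{5}$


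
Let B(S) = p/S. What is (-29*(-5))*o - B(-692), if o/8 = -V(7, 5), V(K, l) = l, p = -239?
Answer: -4013839/692 ≈ -5800.3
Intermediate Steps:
o = -40 (o = 8*(-1*5) = 8*(-5) = -40)
B(S) = -239/S
(-29*(-5))*o - B(-692) = -29*(-5)*(-40) - (-239)/(-692) = 145*(-40) - (-239)*(-1)/692 = -5800 - 1*239/692 = -5800 - 239/692 = -4013839/692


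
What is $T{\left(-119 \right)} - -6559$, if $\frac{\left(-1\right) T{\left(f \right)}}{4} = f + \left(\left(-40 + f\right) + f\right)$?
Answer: $8147$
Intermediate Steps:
$T{\left(f \right)} = 160 - 12 f$ ($T{\left(f \right)} = - 4 \left(f + \left(\left(-40 + f\right) + f\right)\right) = - 4 \left(f + \left(-40 + 2 f\right)\right) = - 4 \left(-40 + 3 f\right) = 160 - 12 f$)
$T{\left(-119 \right)} - -6559 = \left(160 - -1428\right) - -6559 = \left(160 + 1428\right) + 6559 = 1588 + 6559 = 8147$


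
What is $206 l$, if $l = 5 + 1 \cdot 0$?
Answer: $1030$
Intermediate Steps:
$l = 5$ ($l = 5 + 0 = 5$)
$206 l = 206 \cdot 5 = 1030$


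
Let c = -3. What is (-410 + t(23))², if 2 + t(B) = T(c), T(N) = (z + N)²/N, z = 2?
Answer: 1530169/9 ≈ 1.7002e+5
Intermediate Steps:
T(N) = (2 + N)²/N
t(B) = -7/3 (t(B) = -2 + (2 - 3)²/(-3) = -2 - ⅓*(-1)² = -2 - ⅓*1 = -2 - ⅓ = -7/3)
(-410 + t(23))² = (-410 - 7/3)² = (-1237/3)² = 1530169/9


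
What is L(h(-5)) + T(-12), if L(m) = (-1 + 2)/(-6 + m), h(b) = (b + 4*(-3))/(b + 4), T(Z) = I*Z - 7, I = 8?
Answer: -1132/11 ≈ -102.91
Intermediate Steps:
T(Z) = -7 + 8*Z (T(Z) = 8*Z - 7 = -7 + 8*Z)
h(b) = (-12 + b)/(4 + b) (h(b) = (b - 12)/(4 + b) = (-12 + b)/(4 + b))
L(m) = 1/(-6 + m)
L(h(-5)) + T(-12) = 1/(-6 + (-12 - 5)/(4 - 5)) + (-7 + 8*(-12)) = 1/(-6 - 17/(-1)) + (-7 - 96) = 1/(-6 - 1*(-17)) - 103 = 1/(-6 + 17) - 103 = 1/11 - 103 = -1132/11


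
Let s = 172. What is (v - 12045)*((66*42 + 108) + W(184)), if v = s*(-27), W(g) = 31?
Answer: -48581679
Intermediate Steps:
v = -4644 (v = 172*(-27) = -4644)
(v - 12045)*((66*42 + 108) + W(184)) = (-4644 - 12045)*((66*42 + 108) + 31) = -16689*((2772 + 108) + 31) = -16689*(2880 + 31) = -16689*2911 = -48581679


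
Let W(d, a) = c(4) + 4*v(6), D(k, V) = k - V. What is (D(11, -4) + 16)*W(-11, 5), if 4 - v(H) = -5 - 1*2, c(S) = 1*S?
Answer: 1488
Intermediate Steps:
c(S) = S
v(H) = 11 (v(H) = 4 - (-5 - 1*2) = 4 - (-5 - 2) = 4 - 1*(-7) = 4 + 7 = 11)
W(d, a) = 48 (W(d, a) = 4 + 4*11 = 4 + 44 = 48)
(D(11, -4) + 16)*W(-11, 5) = ((11 - 1*(-4)) + 16)*48 = ((11 + 4) + 16)*48 = (15 + 16)*48 = 31*48 = 1488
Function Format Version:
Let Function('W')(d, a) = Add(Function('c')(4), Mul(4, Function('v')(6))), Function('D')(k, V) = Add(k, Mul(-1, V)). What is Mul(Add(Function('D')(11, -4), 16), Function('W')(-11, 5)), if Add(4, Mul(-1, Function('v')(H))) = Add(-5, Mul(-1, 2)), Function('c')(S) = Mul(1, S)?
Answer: 1488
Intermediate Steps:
Function('c')(S) = S
Function('v')(H) = 11 (Function('v')(H) = Add(4, Mul(-1, Add(-5, Mul(-1, 2)))) = Add(4, Mul(-1, Add(-5, -2))) = Add(4, Mul(-1, -7)) = Add(4, 7) = 11)
Function('W')(d, a) = 48 (Function('W')(d, a) = Add(4, Mul(4, 11)) = Add(4, 44) = 48)
Mul(Add(Function('D')(11, -4), 16), Function('W')(-11, 5)) = Mul(Add(Add(11, Mul(-1, -4)), 16), 48) = Mul(Add(Add(11, 4), 16), 48) = Mul(Add(15, 16), 48) = Mul(31, 48) = 1488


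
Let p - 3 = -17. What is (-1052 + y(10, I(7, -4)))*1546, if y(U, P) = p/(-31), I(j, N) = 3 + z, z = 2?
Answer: -50396508/31 ≈ -1.6257e+6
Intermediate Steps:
p = -14 (p = 3 - 17 = -14)
I(j, N) = 5 (I(j, N) = 3 + 2 = 5)
y(U, P) = 14/31 (y(U, P) = -14/(-31) = -14*(-1/31) = 14/31)
(-1052 + y(10, I(7, -4)))*1546 = (-1052 + 14/31)*1546 = -32598/31*1546 = -50396508/31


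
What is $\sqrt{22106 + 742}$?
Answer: $8 \sqrt{357} \approx 151.16$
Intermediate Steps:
$\sqrt{22106 + 742} = \sqrt{22848} = 8 \sqrt{357}$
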